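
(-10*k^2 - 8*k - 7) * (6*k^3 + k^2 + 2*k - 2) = -60*k^5 - 58*k^4 - 70*k^3 - 3*k^2 + 2*k + 14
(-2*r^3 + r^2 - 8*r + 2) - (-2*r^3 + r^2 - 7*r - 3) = 5 - r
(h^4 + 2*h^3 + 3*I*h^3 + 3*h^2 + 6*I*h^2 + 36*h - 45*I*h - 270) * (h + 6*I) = h^5 + 2*h^4 + 9*I*h^4 - 15*h^3 + 18*I*h^3 - 27*I*h^2 + 216*I*h - 1620*I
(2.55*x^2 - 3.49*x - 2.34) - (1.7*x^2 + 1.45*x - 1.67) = 0.85*x^2 - 4.94*x - 0.67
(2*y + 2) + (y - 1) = 3*y + 1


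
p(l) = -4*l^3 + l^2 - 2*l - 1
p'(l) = -12*l^2 + 2*l - 2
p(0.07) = -1.14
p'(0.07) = -1.92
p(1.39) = -12.59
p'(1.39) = -22.41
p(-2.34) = 60.41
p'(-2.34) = -72.39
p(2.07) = -36.33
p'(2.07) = -49.28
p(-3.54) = 196.06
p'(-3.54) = -159.46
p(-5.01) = 537.13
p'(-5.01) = -313.22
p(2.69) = -77.00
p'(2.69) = -83.45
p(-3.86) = 251.67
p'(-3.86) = -188.52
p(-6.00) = 911.00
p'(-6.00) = -446.00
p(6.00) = -841.00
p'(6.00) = -422.00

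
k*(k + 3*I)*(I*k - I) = I*k^3 - 3*k^2 - I*k^2 + 3*k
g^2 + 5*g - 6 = (g - 1)*(g + 6)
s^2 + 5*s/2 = s*(s + 5/2)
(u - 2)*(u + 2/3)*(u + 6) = u^3 + 14*u^2/3 - 28*u/3 - 8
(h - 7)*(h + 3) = h^2 - 4*h - 21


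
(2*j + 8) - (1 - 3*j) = 5*j + 7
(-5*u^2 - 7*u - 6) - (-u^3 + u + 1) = u^3 - 5*u^2 - 8*u - 7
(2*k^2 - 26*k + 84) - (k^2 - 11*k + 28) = k^2 - 15*k + 56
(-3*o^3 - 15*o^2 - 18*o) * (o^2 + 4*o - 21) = -3*o^5 - 27*o^4 - 15*o^3 + 243*o^2 + 378*o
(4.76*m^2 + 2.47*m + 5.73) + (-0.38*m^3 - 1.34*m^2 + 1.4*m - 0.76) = -0.38*m^3 + 3.42*m^2 + 3.87*m + 4.97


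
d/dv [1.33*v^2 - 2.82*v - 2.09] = 2.66*v - 2.82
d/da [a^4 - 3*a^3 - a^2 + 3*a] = 4*a^3 - 9*a^2 - 2*a + 3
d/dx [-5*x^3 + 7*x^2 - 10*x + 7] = -15*x^2 + 14*x - 10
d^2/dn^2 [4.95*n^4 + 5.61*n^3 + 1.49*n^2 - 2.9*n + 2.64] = 59.4*n^2 + 33.66*n + 2.98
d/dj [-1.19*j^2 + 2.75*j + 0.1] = 2.75 - 2.38*j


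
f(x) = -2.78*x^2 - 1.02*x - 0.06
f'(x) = -5.56*x - 1.02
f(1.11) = -4.62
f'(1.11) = -7.19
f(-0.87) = -1.28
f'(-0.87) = 3.82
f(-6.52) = -111.59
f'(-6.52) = 35.23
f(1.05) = -4.20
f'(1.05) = -6.86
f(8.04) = -187.96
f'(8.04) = -45.72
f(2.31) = -17.25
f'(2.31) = -13.86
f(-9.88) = -261.35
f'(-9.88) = 53.91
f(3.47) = -37.07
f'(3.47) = -20.31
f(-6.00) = -94.02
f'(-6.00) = 32.34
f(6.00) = -106.26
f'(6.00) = -34.38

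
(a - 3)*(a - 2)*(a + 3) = a^3 - 2*a^2 - 9*a + 18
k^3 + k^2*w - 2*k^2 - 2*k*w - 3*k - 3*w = (k - 3)*(k + 1)*(k + w)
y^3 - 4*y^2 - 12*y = y*(y - 6)*(y + 2)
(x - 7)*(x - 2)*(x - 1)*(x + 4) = x^4 - 6*x^3 - 17*x^2 + 78*x - 56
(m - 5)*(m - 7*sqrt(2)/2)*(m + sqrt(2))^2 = m^4 - 5*m^3 - 3*sqrt(2)*m^3/2 - 12*m^2 + 15*sqrt(2)*m^2/2 - 7*sqrt(2)*m + 60*m + 35*sqrt(2)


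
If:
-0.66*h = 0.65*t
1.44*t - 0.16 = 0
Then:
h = -0.11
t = 0.11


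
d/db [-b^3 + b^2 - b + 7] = -3*b^2 + 2*b - 1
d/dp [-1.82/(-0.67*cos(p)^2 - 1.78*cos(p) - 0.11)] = (2.4388*cos(p) + 3.2396)*sin(p)/(0.67*cos(p)^2 + 1.78*cos(p) + 0.11)^2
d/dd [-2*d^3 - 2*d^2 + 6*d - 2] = -6*d^2 - 4*d + 6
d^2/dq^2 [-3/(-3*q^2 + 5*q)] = 6*(-3*q*(3*q - 5) + (6*q - 5)^2)/(q^3*(3*q - 5)^3)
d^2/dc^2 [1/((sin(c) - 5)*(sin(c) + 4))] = (-4*sin(c)^4 + 3*sin(c)^3 - 75*sin(c)^2 + 14*sin(c) + 42)/((sin(c) - 5)^3*(sin(c) + 4)^3)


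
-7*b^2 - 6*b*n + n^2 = (-7*b + n)*(b + n)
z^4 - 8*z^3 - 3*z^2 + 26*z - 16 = (z - 8)*(z - 1)^2*(z + 2)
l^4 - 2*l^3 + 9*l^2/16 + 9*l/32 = l*(l - 3/2)*(l - 3/4)*(l + 1/4)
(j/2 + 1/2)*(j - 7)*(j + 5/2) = j^3/2 - 7*j^2/4 - 11*j - 35/4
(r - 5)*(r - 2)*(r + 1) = r^3 - 6*r^2 + 3*r + 10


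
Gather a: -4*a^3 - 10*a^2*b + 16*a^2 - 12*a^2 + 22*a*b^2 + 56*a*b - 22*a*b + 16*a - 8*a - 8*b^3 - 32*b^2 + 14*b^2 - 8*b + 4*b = -4*a^3 + a^2*(4 - 10*b) + a*(22*b^2 + 34*b + 8) - 8*b^3 - 18*b^2 - 4*b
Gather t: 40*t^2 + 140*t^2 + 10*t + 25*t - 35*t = 180*t^2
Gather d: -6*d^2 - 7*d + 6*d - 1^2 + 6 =-6*d^2 - d + 5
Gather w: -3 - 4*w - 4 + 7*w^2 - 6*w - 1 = 7*w^2 - 10*w - 8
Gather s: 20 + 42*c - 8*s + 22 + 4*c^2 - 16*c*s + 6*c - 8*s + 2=4*c^2 + 48*c + s*(-16*c - 16) + 44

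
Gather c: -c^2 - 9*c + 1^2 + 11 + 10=-c^2 - 9*c + 22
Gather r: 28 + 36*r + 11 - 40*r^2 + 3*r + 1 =-40*r^2 + 39*r + 40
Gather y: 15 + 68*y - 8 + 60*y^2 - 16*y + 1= 60*y^2 + 52*y + 8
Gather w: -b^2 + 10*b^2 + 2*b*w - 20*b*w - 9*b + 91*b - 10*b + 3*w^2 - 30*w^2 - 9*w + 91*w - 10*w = 9*b^2 + 72*b - 27*w^2 + w*(72 - 18*b)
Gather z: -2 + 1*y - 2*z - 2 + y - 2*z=2*y - 4*z - 4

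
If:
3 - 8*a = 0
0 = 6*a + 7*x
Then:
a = 3/8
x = -9/28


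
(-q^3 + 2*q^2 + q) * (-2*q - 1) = 2*q^4 - 3*q^3 - 4*q^2 - q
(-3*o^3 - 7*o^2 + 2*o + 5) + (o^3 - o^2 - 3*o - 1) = -2*o^3 - 8*o^2 - o + 4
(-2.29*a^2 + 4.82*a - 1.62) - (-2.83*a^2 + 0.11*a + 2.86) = 0.54*a^2 + 4.71*a - 4.48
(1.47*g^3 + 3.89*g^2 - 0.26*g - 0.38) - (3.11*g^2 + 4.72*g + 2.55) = 1.47*g^3 + 0.78*g^2 - 4.98*g - 2.93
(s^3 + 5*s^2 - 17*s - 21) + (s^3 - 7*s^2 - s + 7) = 2*s^3 - 2*s^2 - 18*s - 14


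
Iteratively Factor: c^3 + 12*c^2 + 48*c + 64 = (c + 4)*(c^2 + 8*c + 16) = (c + 4)^2*(c + 4)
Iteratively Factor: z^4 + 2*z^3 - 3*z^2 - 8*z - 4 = (z + 1)*(z^3 + z^2 - 4*z - 4) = (z - 2)*(z + 1)*(z^2 + 3*z + 2) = (z - 2)*(z + 1)*(z + 2)*(z + 1)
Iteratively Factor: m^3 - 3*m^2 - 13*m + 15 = (m - 1)*(m^2 - 2*m - 15) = (m - 1)*(m + 3)*(m - 5)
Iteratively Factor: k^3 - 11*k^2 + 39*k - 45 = (k - 5)*(k^2 - 6*k + 9) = (k - 5)*(k - 3)*(k - 3)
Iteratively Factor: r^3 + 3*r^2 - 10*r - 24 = (r - 3)*(r^2 + 6*r + 8) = (r - 3)*(r + 2)*(r + 4)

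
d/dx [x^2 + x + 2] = 2*x + 1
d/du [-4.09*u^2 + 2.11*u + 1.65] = 2.11 - 8.18*u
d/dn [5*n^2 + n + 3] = 10*n + 1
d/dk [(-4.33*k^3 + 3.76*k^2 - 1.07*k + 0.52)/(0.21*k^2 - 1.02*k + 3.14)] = (-0.9093*k^4 + 8.8332*k^3 - 44.3991*k^2 + 23.3944*k - 2.8294)/(0.0441*k^4 - 0.4284*k^3 + 2.3592*k^2 - 6.4056*k + 9.8596)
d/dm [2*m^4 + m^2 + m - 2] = 8*m^3 + 2*m + 1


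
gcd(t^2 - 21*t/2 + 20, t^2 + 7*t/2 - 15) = t - 5/2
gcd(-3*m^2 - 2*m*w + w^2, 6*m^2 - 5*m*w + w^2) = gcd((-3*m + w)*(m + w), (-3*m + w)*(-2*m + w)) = -3*m + w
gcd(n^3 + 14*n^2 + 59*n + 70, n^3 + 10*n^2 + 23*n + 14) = n^2 + 9*n + 14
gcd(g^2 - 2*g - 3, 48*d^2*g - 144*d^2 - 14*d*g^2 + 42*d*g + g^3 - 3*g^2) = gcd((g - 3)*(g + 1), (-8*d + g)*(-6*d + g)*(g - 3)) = g - 3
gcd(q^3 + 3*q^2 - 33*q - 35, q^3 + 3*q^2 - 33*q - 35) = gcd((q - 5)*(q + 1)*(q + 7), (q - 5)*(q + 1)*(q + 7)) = q^3 + 3*q^2 - 33*q - 35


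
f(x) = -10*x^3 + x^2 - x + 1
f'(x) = -30*x^2 + 2*x - 1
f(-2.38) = 143.86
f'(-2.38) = -175.69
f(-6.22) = 2452.33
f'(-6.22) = -1174.09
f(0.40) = 0.12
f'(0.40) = -5.00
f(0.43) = -0.04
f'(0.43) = -5.69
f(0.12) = 0.88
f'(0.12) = -1.19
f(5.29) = -1456.66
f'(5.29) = -829.94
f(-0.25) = 1.47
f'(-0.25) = -3.38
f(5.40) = -1549.88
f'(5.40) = -865.00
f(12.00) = -17147.00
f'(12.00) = -4297.00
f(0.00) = 1.00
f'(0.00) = -1.00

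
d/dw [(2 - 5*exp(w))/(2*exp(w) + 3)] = -19*exp(w)/(2*exp(w) + 3)^2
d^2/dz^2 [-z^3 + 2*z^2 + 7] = 4 - 6*z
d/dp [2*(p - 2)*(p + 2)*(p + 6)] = 6*p^2 + 24*p - 8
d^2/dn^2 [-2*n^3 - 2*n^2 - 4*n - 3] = -12*n - 4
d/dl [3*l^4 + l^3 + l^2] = l*(12*l^2 + 3*l + 2)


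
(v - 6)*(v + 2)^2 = v^3 - 2*v^2 - 20*v - 24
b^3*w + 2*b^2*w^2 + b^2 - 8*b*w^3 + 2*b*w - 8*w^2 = (b - 2*w)*(b + 4*w)*(b*w + 1)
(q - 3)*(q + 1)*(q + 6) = q^3 + 4*q^2 - 15*q - 18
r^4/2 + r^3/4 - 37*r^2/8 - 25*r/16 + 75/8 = (r/2 + 1)*(r - 5/2)*(r - 3/2)*(r + 5/2)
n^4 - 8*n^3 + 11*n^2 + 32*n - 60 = (n - 5)*(n - 3)*(n - 2)*(n + 2)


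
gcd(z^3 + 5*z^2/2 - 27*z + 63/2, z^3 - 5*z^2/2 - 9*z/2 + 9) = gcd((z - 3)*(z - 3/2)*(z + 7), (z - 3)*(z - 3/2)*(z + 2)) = z^2 - 9*z/2 + 9/2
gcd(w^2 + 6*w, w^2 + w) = w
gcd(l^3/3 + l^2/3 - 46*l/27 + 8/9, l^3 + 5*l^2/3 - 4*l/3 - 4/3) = 1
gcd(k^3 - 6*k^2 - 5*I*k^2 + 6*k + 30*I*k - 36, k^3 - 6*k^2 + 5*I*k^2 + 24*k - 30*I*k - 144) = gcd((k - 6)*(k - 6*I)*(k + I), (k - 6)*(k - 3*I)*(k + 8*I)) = k - 6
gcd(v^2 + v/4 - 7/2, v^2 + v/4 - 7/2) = v^2 + v/4 - 7/2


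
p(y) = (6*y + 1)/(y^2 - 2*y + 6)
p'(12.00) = -0.05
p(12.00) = 0.58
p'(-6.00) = -0.06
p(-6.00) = -0.65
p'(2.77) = -0.21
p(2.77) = 2.17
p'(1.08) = 1.15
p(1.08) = 1.49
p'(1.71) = 0.56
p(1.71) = 2.05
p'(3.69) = -0.34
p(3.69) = 1.89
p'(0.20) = 1.17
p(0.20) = 0.39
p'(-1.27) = 0.30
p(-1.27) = -0.65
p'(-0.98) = 0.43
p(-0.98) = -0.55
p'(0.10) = 1.12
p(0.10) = 0.28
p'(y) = (2 - 2*y)*(6*y + 1)/(y^2 - 2*y + 6)^2 + 6/(y^2 - 2*y + 6)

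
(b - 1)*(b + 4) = b^2 + 3*b - 4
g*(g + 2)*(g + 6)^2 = g^4 + 14*g^3 + 60*g^2 + 72*g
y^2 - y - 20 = (y - 5)*(y + 4)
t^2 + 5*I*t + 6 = (t - I)*(t + 6*I)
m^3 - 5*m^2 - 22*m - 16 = (m - 8)*(m + 1)*(m + 2)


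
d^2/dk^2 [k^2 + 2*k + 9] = 2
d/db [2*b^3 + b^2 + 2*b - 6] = 6*b^2 + 2*b + 2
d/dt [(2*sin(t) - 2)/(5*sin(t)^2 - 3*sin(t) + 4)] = 2*(-5*sin(t)^2 + 10*sin(t) + 1)*cos(t)/(5*sin(t)^2 - 3*sin(t) + 4)^2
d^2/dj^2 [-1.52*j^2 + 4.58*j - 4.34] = -3.04000000000000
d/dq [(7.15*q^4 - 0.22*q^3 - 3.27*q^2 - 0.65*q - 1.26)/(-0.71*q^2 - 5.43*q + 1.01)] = (-10.153*q^5 - 116.3173*q^4 + 31.2752*q^3 + 16.628*q^2 - 8.3946*q - 7.4983)/(0.5041*q^4 + 7.7106*q^3 + 28.0507*q^2 - 10.9686*q + 1.0201)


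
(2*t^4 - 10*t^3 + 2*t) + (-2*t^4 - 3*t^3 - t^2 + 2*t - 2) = -13*t^3 - t^2 + 4*t - 2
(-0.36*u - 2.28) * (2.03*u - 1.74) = -0.7308*u^2 - 4.002*u + 3.9672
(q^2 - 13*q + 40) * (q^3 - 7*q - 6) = q^5 - 13*q^4 + 33*q^3 + 85*q^2 - 202*q - 240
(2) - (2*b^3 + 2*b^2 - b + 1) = -2*b^3 - 2*b^2 + b + 1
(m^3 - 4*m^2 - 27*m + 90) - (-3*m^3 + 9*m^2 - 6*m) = 4*m^3 - 13*m^2 - 21*m + 90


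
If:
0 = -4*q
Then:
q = 0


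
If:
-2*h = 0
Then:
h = 0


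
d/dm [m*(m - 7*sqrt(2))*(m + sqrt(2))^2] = 4*m^3 - 15*sqrt(2)*m^2 - 52*m - 14*sqrt(2)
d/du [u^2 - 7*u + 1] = 2*u - 7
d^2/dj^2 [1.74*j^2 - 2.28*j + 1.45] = 3.48000000000000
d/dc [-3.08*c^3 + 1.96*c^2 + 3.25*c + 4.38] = -9.24*c^2 + 3.92*c + 3.25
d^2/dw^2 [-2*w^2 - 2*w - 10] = -4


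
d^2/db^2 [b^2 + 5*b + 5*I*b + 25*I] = 2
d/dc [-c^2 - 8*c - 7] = -2*c - 8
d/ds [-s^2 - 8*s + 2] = -2*s - 8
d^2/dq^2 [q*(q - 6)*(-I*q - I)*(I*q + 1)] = 12*q^2 + 6*q*(-5 - I) - 12 + 10*I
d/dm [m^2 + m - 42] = 2*m + 1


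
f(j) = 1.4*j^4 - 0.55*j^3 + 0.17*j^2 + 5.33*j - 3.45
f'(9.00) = 3957.14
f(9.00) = 8842.74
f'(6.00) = 1157.57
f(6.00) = 1730.25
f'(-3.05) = -169.94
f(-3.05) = 118.63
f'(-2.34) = -76.25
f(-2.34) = 34.03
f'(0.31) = 5.44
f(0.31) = -1.78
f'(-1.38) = -13.00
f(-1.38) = -3.96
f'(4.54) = 496.89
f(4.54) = 567.56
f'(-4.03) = -389.36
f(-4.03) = 383.10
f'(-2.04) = -49.77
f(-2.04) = 15.30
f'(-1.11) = -4.74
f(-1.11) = -6.28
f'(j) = 5.6*j^3 - 1.65*j^2 + 0.34*j + 5.33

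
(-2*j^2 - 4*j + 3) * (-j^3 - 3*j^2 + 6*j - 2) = 2*j^5 + 10*j^4 - 3*j^3 - 29*j^2 + 26*j - 6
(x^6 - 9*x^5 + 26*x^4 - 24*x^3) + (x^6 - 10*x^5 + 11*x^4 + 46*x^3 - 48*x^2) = 2*x^6 - 19*x^5 + 37*x^4 + 22*x^3 - 48*x^2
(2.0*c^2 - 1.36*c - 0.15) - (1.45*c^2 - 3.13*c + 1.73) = 0.55*c^2 + 1.77*c - 1.88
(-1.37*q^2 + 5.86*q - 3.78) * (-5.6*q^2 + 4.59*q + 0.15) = 7.672*q^4 - 39.1043*q^3 + 47.8599*q^2 - 16.4712*q - 0.567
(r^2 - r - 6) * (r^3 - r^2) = r^5 - 2*r^4 - 5*r^3 + 6*r^2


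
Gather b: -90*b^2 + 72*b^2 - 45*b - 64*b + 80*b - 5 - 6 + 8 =-18*b^2 - 29*b - 3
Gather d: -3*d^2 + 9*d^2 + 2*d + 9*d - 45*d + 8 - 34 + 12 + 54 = 6*d^2 - 34*d + 40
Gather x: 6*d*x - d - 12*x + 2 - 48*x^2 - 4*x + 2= -d - 48*x^2 + x*(6*d - 16) + 4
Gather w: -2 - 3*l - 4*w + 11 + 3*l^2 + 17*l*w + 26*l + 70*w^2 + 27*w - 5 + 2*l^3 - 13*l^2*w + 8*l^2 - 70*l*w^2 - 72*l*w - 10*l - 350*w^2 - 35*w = 2*l^3 + 11*l^2 + 13*l + w^2*(-70*l - 280) + w*(-13*l^2 - 55*l - 12) + 4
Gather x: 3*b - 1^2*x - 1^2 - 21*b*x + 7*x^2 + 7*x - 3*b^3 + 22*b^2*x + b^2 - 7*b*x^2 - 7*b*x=-3*b^3 + b^2 + 3*b + x^2*(7 - 7*b) + x*(22*b^2 - 28*b + 6) - 1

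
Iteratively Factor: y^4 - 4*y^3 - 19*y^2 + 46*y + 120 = (y + 3)*(y^3 - 7*y^2 + 2*y + 40) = (y - 5)*(y + 3)*(y^2 - 2*y - 8) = (y - 5)*(y - 4)*(y + 3)*(y + 2)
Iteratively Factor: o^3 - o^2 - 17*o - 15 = (o - 5)*(o^2 + 4*o + 3) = (o - 5)*(o + 1)*(o + 3)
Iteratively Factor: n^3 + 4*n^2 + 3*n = (n + 1)*(n^2 + 3*n) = (n + 1)*(n + 3)*(n)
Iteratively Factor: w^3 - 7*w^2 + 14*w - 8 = (w - 2)*(w^2 - 5*w + 4) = (w - 4)*(w - 2)*(w - 1)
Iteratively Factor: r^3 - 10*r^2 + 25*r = (r - 5)*(r^2 - 5*r) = (r - 5)^2*(r)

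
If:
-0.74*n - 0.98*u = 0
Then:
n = -1.32432432432432*u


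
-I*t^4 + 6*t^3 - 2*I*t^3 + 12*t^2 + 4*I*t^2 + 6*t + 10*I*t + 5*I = (t + 1)^2*(t + 5*I)*(-I*t + 1)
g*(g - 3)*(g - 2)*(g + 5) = g^4 - 19*g^2 + 30*g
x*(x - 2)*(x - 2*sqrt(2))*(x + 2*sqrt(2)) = x^4 - 2*x^3 - 8*x^2 + 16*x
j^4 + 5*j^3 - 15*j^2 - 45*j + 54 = (j - 3)*(j - 1)*(j + 3)*(j + 6)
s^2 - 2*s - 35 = (s - 7)*(s + 5)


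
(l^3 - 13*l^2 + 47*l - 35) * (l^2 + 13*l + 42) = l^5 - 80*l^3 + 30*l^2 + 1519*l - 1470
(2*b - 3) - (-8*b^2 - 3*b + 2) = 8*b^2 + 5*b - 5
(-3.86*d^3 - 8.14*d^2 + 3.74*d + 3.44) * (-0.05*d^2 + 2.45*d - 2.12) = 0.193*d^5 - 9.05*d^4 - 11.9468*d^3 + 26.2478*d^2 + 0.4992*d - 7.2928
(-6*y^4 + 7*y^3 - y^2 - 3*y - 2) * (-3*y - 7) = 18*y^5 + 21*y^4 - 46*y^3 + 16*y^2 + 27*y + 14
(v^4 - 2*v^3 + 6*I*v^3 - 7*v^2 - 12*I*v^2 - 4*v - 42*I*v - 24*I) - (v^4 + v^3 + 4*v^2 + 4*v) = -3*v^3 + 6*I*v^3 - 11*v^2 - 12*I*v^2 - 8*v - 42*I*v - 24*I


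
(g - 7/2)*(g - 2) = g^2 - 11*g/2 + 7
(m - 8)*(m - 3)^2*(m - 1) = m^4 - 15*m^3 + 71*m^2 - 129*m + 72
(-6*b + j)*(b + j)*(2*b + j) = -12*b^3 - 16*b^2*j - 3*b*j^2 + j^3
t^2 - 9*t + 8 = (t - 8)*(t - 1)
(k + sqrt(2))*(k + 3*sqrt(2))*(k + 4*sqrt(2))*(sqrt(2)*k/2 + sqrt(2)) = sqrt(2)*k^4/2 + sqrt(2)*k^3 + 8*k^3 + 16*k^2 + 19*sqrt(2)*k^2 + 24*k + 38*sqrt(2)*k + 48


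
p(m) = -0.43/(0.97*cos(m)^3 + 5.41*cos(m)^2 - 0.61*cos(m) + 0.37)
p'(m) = -0.43*(2.91*sin(m)*cos(m)^2 + 10.82*sin(m)*cos(m) - 0.61*sin(m))/(0.97*cos(m)^3 + 5.41*cos(m)^2 - 0.61*cos(m) + 0.37)^2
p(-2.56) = -0.11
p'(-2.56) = -0.11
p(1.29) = -0.67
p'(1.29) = -2.66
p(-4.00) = -0.15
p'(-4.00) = 0.27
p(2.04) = -0.26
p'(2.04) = 0.68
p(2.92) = -0.08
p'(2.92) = 0.03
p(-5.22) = -0.29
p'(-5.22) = -0.94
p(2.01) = -0.28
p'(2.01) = 0.78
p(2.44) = -0.12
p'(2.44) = 0.16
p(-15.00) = -0.12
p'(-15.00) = -0.16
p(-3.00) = -0.08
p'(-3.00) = -0.02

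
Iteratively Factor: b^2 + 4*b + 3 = (b + 3)*(b + 1)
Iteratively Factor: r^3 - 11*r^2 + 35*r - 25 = (r - 5)*(r^2 - 6*r + 5) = (r - 5)^2*(r - 1)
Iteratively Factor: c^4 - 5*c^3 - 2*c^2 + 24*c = (c - 3)*(c^3 - 2*c^2 - 8*c) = (c - 3)*(c + 2)*(c^2 - 4*c) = (c - 4)*(c - 3)*(c + 2)*(c)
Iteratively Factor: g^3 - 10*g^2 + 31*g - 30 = (g - 5)*(g^2 - 5*g + 6) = (g - 5)*(g - 2)*(g - 3)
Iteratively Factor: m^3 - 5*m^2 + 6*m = (m - 2)*(m^2 - 3*m) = m*(m - 2)*(m - 3)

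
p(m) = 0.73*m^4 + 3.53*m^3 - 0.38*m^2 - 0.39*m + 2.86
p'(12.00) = 6561.21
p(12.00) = 21180.58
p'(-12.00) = -3512.07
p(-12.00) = 8990.26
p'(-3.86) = -7.61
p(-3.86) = -42.26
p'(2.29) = 88.47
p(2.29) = 62.44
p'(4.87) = 584.33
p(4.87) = 810.29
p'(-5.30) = -133.61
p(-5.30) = 44.72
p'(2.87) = 153.69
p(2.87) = 131.59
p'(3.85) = 320.29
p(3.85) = 357.56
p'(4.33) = 431.92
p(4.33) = 537.23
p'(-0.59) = 3.15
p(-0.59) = 2.32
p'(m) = 2.92*m^3 + 10.59*m^2 - 0.76*m - 0.39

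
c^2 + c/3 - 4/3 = (c - 1)*(c + 4/3)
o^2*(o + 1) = o^3 + o^2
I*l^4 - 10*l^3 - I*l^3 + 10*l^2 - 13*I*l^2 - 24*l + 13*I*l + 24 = (l - I)*(l + 3*I)*(l + 8*I)*(I*l - I)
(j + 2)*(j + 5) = j^2 + 7*j + 10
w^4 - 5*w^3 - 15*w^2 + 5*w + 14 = (w - 7)*(w - 1)*(w + 1)*(w + 2)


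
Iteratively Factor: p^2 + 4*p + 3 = (p + 3)*(p + 1)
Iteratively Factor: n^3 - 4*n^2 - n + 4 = (n + 1)*(n^2 - 5*n + 4) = (n - 1)*(n + 1)*(n - 4)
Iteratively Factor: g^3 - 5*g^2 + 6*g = (g - 3)*(g^2 - 2*g) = g*(g - 3)*(g - 2)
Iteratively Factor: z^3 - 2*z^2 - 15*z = (z - 5)*(z^2 + 3*z) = z*(z - 5)*(z + 3)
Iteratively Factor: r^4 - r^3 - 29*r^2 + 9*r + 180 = (r + 3)*(r^3 - 4*r^2 - 17*r + 60) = (r - 5)*(r + 3)*(r^2 + r - 12) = (r - 5)*(r - 3)*(r + 3)*(r + 4)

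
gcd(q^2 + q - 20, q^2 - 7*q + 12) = q - 4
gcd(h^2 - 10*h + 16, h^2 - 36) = 1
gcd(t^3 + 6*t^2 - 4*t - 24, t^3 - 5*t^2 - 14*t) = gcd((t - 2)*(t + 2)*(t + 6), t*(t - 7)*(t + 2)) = t + 2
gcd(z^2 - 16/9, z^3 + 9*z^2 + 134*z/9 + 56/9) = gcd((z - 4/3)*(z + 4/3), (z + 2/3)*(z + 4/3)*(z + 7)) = z + 4/3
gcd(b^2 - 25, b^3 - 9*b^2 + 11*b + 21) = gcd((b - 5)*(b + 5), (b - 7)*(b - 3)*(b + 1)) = 1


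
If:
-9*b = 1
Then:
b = -1/9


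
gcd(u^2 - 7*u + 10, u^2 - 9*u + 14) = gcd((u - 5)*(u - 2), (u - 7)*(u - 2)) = u - 2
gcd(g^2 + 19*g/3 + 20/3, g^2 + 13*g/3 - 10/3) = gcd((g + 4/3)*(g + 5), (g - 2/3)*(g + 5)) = g + 5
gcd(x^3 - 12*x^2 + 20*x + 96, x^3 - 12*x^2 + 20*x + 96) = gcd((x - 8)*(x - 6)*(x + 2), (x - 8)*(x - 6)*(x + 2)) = x^3 - 12*x^2 + 20*x + 96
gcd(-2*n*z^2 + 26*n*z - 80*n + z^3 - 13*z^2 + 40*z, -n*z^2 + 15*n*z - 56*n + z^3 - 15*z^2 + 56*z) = z - 8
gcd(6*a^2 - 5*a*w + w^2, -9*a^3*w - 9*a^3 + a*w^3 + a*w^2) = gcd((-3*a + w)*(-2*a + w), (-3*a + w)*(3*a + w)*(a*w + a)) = -3*a + w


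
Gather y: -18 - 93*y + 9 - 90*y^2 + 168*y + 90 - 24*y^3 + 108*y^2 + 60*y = -24*y^3 + 18*y^2 + 135*y + 81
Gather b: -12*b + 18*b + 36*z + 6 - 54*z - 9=6*b - 18*z - 3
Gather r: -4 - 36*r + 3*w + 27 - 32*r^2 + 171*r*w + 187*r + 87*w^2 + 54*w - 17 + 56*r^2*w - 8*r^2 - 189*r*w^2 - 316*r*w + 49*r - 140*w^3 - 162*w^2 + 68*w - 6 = r^2*(56*w - 40) + r*(-189*w^2 - 145*w + 200) - 140*w^3 - 75*w^2 + 125*w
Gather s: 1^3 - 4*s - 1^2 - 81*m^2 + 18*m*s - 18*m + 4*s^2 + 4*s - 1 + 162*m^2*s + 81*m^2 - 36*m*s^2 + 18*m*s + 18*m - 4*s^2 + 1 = -36*m*s^2 + s*(162*m^2 + 36*m)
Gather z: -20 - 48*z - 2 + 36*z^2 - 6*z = 36*z^2 - 54*z - 22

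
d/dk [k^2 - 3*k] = 2*k - 3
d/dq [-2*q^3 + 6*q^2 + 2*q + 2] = -6*q^2 + 12*q + 2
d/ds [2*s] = 2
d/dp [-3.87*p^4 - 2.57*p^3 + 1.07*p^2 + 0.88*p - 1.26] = -15.48*p^3 - 7.71*p^2 + 2.14*p + 0.88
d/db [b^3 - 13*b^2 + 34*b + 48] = 3*b^2 - 26*b + 34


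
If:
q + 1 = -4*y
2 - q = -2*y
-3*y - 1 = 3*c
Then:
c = 1/6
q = 1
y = -1/2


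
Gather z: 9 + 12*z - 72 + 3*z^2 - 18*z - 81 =3*z^2 - 6*z - 144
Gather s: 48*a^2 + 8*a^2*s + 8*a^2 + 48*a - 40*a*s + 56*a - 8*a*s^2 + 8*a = 56*a^2 - 8*a*s^2 + 112*a + s*(8*a^2 - 40*a)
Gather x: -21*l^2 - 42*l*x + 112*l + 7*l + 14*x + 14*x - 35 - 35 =-21*l^2 + 119*l + x*(28 - 42*l) - 70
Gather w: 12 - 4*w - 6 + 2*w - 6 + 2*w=0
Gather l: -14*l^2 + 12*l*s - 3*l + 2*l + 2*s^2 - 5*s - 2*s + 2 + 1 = -14*l^2 + l*(12*s - 1) + 2*s^2 - 7*s + 3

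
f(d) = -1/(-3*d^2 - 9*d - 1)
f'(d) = -(6*d + 9)/(-3*d^2 - 9*d - 1)^2 = 3*(-2*d - 3)/(3*d^2 + 9*d + 1)^2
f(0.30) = 0.25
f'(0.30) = -0.69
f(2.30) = 0.03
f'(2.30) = -0.02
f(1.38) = 0.05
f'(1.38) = -0.05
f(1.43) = 0.05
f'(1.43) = -0.04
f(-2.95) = 1.79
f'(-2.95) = 27.99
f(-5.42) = 0.02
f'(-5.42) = 0.01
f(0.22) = 0.32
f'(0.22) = -1.06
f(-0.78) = -0.24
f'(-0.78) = -0.25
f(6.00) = 0.01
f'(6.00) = 0.00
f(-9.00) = 0.01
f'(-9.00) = 0.00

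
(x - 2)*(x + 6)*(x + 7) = x^3 + 11*x^2 + 16*x - 84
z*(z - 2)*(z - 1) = z^3 - 3*z^2 + 2*z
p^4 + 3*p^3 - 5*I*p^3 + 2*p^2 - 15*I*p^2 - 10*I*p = p*(p + 1)*(p + 2)*(p - 5*I)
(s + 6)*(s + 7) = s^2 + 13*s + 42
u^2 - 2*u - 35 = (u - 7)*(u + 5)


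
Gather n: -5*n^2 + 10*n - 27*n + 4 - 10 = -5*n^2 - 17*n - 6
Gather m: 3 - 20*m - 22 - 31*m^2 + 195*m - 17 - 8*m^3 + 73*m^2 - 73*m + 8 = -8*m^3 + 42*m^2 + 102*m - 28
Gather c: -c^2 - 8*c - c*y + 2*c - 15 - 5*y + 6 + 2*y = -c^2 + c*(-y - 6) - 3*y - 9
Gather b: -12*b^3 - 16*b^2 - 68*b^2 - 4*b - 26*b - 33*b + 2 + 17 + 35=-12*b^3 - 84*b^2 - 63*b + 54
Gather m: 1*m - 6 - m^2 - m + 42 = 36 - m^2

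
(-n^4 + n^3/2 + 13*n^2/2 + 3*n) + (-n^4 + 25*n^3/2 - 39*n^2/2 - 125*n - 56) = -2*n^4 + 13*n^3 - 13*n^2 - 122*n - 56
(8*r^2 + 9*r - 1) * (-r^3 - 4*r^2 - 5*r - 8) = -8*r^5 - 41*r^4 - 75*r^3 - 105*r^2 - 67*r + 8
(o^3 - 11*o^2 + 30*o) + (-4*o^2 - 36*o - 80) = o^3 - 15*o^2 - 6*o - 80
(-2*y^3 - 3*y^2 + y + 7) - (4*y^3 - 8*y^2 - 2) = -6*y^3 + 5*y^2 + y + 9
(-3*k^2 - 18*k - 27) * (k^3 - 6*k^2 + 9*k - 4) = -3*k^5 + 54*k^3 + 12*k^2 - 171*k + 108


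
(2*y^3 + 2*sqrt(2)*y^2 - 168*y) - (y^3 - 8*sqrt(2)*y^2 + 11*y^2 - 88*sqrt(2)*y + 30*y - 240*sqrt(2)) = y^3 - 11*y^2 + 10*sqrt(2)*y^2 - 198*y + 88*sqrt(2)*y + 240*sqrt(2)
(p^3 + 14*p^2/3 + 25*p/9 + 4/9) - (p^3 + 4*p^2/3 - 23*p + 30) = 10*p^2/3 + 232*p/9 - 266/9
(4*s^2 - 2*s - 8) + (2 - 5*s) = 4*s^2 - 7*s - 6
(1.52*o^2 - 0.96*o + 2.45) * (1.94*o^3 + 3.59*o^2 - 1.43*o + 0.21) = 2.9488*o^5 + 3.5944*o^4 - 0.867*o^3 + 10.4875*o^2 - 3.7051*o + 0.5145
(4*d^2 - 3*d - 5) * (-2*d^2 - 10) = -8*d^4 + 6*d^3 - 30*d^2 + 30*d + 50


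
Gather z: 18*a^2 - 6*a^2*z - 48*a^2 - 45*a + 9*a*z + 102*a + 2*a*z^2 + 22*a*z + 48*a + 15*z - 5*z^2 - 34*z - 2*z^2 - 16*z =-30*a^2 + 105*a + z^2*(2*a - 7) + z*(-6*a^2 + 31*a - 35)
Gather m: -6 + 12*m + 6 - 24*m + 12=12 - 12*m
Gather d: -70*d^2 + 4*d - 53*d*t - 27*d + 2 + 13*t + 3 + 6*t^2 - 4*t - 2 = -70*d^2 + d*(-53*t - 23) + 6*t^2 + 9*t + 3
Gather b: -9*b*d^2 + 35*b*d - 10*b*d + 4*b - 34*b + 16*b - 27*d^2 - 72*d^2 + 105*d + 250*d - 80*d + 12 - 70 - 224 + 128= b*(-9*d^2 + 25*d - 14) - 99*d^2 + 275*d - 154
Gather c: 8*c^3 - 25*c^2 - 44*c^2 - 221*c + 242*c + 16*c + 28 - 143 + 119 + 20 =8*c^3 - 69*c^2 + 37*c + 24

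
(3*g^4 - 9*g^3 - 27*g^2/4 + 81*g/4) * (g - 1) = 3*g^5 - 12*g^4 + 9*g^3/4 + 27*g^2 - 81*g/4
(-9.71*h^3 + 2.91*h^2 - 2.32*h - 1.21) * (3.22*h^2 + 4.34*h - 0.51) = -31.2662*h^5 - 32.7712*h^4 + 10.1111*h^3 - 15.4491*h^2 - 4.0682*h + 0.6171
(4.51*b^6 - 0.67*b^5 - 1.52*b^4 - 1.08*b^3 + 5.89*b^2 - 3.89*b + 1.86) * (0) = 0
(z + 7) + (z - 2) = 2*z + 5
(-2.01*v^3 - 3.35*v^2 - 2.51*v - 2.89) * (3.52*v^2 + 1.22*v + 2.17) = -7.0752*v^5 - 14.2442*v^4 - 17.2839*v^3 - 20.5045*v^2 - 8.9725*v - 6.2713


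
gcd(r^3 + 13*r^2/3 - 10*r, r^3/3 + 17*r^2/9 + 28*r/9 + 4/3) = 1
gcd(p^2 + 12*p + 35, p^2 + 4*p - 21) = p + 7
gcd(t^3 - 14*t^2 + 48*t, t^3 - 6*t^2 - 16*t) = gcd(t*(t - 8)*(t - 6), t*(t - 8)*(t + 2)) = t^2 - 8*t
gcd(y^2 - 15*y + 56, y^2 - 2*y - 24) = 1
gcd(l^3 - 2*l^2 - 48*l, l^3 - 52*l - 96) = l^2 - 2*l - 48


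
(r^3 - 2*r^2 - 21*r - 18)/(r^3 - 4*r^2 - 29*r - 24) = (r - 6)/(r - 8)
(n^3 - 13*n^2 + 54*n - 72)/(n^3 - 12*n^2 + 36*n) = (n^2 - 7*n + 12)/(n*(n - 6))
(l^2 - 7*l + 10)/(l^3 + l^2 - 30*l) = (l - 2)/(l*(l + 6))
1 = 1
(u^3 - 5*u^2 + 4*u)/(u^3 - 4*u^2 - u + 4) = u/(u + 1)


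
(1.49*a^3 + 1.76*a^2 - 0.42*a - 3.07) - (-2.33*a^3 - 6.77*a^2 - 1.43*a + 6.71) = 3.82*a^3 + 8.53*a^2 + 1.01*a - 9.78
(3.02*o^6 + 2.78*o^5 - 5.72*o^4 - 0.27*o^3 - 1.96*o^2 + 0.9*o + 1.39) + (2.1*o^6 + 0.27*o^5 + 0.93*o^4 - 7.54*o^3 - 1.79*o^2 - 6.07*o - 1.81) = 5.12*o^6 + 3.05*o^5 - 4.79*o^4 - 7.81*o^3 - 3.75*o^2 - 5.17*o - 0.42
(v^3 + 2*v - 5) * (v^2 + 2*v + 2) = v^5 + 2*v^4 + 4*v^3 - v^2 - 6*v - 10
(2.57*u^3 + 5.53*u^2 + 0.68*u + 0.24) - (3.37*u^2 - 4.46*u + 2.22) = 2.57*u^3 + 2.16*u^2 + 5.14*u - 1.98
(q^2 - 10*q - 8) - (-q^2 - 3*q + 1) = 2*q^2 - 7*q - 9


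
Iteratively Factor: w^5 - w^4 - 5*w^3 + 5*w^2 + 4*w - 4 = (w + 2)*(w^4 - 3*w^3 + w^2 + 3*w - 2) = (w - 1)*(w + 2)*(w^3 - 2*w^2 - w + 2) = (w - 1)^2*(w + 2)*(w^2 - w - 2) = (w - 1)^2*(w + 1)*(w + 2)*(w - 2)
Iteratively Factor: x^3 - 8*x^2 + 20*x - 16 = (x - 2)*(x^2 - 6*x + 8) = (x - 4)*(x - 2)*(x - 2)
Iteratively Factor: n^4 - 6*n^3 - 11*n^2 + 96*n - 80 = (n + 4)*(n^3 - 10*n^2 + 29*n - 20) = (n - 5)*(n + 4)*(n^2 - 5*n + 4) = (n - 5)*(n - 1)*(n + 4)*(n - 4)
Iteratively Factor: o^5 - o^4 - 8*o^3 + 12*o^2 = (o - 2)*(o^4 + o^3 - 6*o^2) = o*(o - 2)*(o^3 + o^2 - 6*o) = o*(o - 2)*(o + 3)*(o^2 - 2*o) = o*(o - 2)^2*(o + 3)*(o)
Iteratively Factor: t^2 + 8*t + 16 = (t + 4)*(t + 4)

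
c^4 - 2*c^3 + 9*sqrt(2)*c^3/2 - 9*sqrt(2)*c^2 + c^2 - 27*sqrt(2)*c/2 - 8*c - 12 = (c - 3)*(c + 1)*(c + sqrt(2)/2)*(c + 4*sqrt(2))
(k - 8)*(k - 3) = k^2 - 11*k + 24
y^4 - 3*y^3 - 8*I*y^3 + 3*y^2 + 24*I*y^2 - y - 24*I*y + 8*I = (y - 1)*(y - 8*I)*(-I*y + I)*(I*y - I)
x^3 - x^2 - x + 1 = (x - 1)^2*(x + 1)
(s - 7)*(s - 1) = s^2 - 8*s + 7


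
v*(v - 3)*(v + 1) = v^3 - 2*v^2 - 3*v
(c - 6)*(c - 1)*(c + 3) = c^3 - 4*c^2 - 15*c + 18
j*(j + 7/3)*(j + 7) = j^3 + 28*j^2/3 + 49*j/3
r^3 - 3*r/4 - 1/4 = (r - 1)*(r + 1/2)^2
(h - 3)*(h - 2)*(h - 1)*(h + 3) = h^4 - 3*h^3 - 7*h^2 + 27*h - 18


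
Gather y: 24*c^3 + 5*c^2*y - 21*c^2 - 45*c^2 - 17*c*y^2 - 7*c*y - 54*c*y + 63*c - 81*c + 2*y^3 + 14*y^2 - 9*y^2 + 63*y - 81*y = 24*c^3 - 66*c^2 - 18*c + 2*y^3 + y^2*(5 - 17*c) + y*(5*c^2 - 61*c - 18)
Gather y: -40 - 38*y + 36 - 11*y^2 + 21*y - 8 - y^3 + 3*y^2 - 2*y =-y^3 - 8*y^2 - 19*y - 12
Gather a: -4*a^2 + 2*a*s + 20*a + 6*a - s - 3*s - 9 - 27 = -4*a^2 + a*(2*s + 26) - 4*s - 36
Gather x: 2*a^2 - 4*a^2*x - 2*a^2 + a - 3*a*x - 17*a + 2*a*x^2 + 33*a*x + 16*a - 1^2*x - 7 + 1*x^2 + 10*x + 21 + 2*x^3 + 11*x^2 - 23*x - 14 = 2*x^3 + x^2*(2*a + 12) + x*(-4*a^2 + 30*a - 14)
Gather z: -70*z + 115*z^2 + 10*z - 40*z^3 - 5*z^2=-40*z^3 + 110*z^2 - 60*z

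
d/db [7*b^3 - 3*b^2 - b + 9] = 21*b^2 - 6*b - 1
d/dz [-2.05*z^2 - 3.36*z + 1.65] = -4.1*z - 3.36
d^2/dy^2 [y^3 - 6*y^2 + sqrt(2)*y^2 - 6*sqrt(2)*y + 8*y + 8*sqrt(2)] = 6*y - 12 + 2*sqrt(2)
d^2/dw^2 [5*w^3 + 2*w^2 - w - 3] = 30*w + 4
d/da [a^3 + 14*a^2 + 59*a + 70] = 3*a^2 + 28*a + 59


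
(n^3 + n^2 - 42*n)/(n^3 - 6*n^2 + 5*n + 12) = n*(n^2 + n - 42)/(n^3 - 6*n^2 + 5*n + 12)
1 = 1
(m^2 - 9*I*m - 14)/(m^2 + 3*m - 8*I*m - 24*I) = (m^2 - 9*I*m - 14)/(m^2 + m*(3 - 8*I) - 24*I)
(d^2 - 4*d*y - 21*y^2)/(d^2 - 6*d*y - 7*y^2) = (d + 3*y)/(d + y)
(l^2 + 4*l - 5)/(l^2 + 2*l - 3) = (l + 5)/(l + 3)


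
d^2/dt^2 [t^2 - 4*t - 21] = 2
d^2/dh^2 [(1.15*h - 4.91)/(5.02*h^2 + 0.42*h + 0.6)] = ((48.3304 - 34.638*h)*(5.02*h^2 + 0.42*h + 0.6) + (1.15*h - 4.91)*(10.04*h + 0.42)*(20.08*h + 0.84))/(5.02*h^2 + 0.42*h + 0.6)^3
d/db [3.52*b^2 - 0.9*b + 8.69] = 7.04*b - 0.9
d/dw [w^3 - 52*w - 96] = 3*w^2 - 52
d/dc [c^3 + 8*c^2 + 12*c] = 3*c^2 + 16*c + 12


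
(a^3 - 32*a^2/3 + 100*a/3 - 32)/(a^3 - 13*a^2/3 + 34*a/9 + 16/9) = 3*(a - 6)/(3*a + 1)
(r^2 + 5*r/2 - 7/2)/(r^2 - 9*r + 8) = (r + 7/2)/(r - 8)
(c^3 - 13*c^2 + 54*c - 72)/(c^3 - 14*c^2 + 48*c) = (c^2 - 7*c + 12)/(c*(c - 8))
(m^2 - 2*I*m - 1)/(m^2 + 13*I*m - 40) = (m^2 - 2*I*m - 1)/(m^2 + 13*I*m - 40)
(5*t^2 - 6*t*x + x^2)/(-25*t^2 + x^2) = (-t + x)/(5*t + x)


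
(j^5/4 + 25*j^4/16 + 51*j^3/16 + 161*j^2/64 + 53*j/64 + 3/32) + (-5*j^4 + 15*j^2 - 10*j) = j^5/4 - 55*j^4/16 + 51*j^3/16 + 1121*j^2/64 - 587*j/64 + 3/32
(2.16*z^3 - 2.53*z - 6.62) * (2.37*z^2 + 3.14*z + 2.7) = 5.1192*z^5 + 6.7824*z^4 - 0.164099999999999*z^3 - 23.6336*z^2 - 27.6178*z - 17.874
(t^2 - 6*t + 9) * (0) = 0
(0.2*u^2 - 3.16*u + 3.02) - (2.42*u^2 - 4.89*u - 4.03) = -2.22*u^2 + 1.73*u + 7.05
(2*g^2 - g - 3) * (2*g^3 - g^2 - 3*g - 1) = 4*g^5 - 4*g^4 - 11*g^3 + 4*g^2 + 10*g + 3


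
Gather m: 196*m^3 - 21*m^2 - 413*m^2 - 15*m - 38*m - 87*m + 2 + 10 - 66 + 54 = 196*m^3 - 434*m^2 - 140*m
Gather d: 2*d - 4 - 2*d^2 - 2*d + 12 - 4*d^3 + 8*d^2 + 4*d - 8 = -4*d^3 + 6*d^2 + 4*d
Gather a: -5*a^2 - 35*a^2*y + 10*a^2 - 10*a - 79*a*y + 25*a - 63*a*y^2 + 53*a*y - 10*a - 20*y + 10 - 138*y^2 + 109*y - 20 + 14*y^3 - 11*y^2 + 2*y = a^2*(5 - 35*y) + a*(-63*y^2 - 26*y + 5) + 14*y^3 - 149*y^2 + 91*y - 10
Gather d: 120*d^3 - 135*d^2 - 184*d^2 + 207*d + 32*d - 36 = 120*d^3 - 319*d^2 + 239*d - 36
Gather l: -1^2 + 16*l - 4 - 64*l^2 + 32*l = -64*l^2 + 48*l - 5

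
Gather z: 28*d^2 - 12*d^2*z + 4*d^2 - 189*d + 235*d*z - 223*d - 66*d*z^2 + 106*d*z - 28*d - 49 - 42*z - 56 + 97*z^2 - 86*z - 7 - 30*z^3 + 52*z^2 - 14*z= 32*d^2 - 440*d - 30*z^3 + z^2*(149 - 66*d) + z*(-12*d^2 + 341*d - 142) - 112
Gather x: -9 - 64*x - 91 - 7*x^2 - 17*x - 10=-7*x^2 - 81*x - 110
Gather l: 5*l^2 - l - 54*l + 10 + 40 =5*l^2 - 55*l + 50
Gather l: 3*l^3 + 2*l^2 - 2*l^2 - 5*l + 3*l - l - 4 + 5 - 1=3*l^3 - 3*l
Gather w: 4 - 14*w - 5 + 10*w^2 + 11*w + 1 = 10*w^2 - 3*w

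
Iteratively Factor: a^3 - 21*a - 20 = (a + 4)*(a^2 - 4*a - 5) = (a - 5)*(a + 4)*(a + 1)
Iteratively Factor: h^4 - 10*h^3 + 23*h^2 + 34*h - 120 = (h + 2)*(h^3 - 12*h^2 + 47*h - 60) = (h - 4)*(h + 2)*(h^2 - 8*h + 15) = (h - 5)*(h - 4)*(h + 2)*(h - 3)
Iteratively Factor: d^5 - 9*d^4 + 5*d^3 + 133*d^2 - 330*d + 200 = (d - 5)*(d^4 - 4*d^3 - 15*d^2 + 58*d - 40) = (d - 5)*(d + 4)*(d^3 - 8*d^2 + 17*d - 10) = (d - 5)*(d - 2)*(d + 4)*(d^2 - 6*d + 5) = (d - 5)*(d - 2)*(d - 1)*(d + 4)*(d - 5)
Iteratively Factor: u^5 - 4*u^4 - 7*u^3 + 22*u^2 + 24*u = (u + 1)*(u^4 - 5*u^3 - 2*u^2 + 24*u) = (u - 3)*(u + 1)*(u^3 - 2*u^2 - 8*u) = u*(u - 3)*(u + 1)*(u^2 - 2*u - 8) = u*(u - 3)*(u + 1)*(u + 2)*(u - 4)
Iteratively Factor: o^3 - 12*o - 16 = (o + 2)*(o^2 - 2*o - 8) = (o + 2)^2*(o - 4)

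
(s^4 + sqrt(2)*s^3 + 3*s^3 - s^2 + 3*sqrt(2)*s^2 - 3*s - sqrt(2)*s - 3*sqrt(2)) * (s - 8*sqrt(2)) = s^5 - 7*sqrt(2)*s^4 + 3*s^4 - 21*sqrt(2)*s^3 - 17*s^3 - 51*s^2 + 7*sqrt(2)*s^2 + 16*s + 21*sqrt(2)*s + 48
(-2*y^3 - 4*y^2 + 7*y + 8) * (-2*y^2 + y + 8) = 4*y^5 + 6*y^4 - 34*y^3 - 41*y^2 + 64*y + 64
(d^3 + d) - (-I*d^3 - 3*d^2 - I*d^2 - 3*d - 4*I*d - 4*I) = d^3 + I*d^3 + 3*d^2 + I*d^2 + 4*d + 4*I*d + 4*I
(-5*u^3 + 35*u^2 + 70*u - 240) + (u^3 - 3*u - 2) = -4*u^3 + 35*u^2 + 67*u - 242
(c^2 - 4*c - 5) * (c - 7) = c^3 - 11*c^2 + 23*c + 35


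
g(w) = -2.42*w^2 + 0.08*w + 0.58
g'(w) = 0.08 - 4.84*w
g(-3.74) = -33.57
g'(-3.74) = 18.18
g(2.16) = -10.54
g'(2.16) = -10.37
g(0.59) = -0.22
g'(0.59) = -2.78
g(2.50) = -14.34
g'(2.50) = -12.02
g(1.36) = -3.79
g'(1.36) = -6.50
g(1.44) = -4.32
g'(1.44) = -6.89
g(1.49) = -4.67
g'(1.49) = -7.13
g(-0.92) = -1.54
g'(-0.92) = 4.53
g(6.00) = -86.06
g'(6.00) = -28.96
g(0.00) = 0.58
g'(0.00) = 0.08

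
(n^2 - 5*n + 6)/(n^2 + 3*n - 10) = (n - 3)/(n + 5)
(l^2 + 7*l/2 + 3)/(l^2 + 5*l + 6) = (l + 3/2)/(l + 3)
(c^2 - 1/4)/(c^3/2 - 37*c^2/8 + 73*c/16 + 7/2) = 4*(2*c - 1)/(4*c^2 - 39*c + 56)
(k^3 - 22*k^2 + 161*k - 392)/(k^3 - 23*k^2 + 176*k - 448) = (k - 7)/(k - 8)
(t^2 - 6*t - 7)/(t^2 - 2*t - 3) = (t - 7)/(t - 3)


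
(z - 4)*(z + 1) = z^2 - 3*z - 4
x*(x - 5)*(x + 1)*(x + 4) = x^4 - 21*x^2 - 20*x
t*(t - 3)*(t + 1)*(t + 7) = t^4 + 5*t^3 - 17*t^2 - 21*t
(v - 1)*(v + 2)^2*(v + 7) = v^4 + 10*v^3 + 21*v^2 - 4*v - 28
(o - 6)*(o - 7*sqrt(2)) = o^2 - 7*sqrt(2)*o - 6*o + 42*sqrt(2)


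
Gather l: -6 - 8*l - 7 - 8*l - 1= -16*l - 14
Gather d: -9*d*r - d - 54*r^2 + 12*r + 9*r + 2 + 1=d*(-9*r - 1) - 54*r^2 + 21*r + 3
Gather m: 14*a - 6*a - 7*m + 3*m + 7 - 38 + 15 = 8*a - 4*m - 16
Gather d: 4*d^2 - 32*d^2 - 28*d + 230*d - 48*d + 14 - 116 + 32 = -28*d^2 + 154*d - 70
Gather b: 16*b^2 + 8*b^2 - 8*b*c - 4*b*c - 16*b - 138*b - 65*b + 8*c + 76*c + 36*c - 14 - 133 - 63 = 24*b^2 + b*(-12*c - 219) + 120*c - 210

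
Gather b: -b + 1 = 1 - b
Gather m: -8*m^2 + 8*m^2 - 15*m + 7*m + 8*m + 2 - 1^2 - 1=0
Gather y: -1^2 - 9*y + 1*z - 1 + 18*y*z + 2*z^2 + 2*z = y*(18*z - 9) + 2*z^2 + 3*z - 2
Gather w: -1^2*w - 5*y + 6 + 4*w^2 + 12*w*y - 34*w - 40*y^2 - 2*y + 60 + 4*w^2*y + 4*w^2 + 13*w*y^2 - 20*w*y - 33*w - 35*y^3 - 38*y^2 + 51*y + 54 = w^2*(4*y + 8) + w*(13*y^2 - 8*y - 68) - 35*y^3 - 78*y^2 + 44*y + 120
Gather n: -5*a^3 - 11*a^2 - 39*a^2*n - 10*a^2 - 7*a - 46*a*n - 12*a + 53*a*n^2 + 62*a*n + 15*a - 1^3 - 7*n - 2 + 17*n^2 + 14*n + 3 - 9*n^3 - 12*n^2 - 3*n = -5*a^3 - 21*a^2 - 4*a - 9*n^3 + n^2*(53*a + 5) + n*(-39*a^2 + 16*a + 4)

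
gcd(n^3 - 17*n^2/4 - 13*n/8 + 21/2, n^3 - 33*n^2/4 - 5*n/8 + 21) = n^2 - n/4 - 21/8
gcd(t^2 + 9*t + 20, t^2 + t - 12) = t + 4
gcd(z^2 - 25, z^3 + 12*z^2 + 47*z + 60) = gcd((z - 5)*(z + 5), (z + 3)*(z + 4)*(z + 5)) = z + 5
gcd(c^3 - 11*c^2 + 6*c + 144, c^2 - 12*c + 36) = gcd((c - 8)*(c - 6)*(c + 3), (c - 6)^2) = c - 6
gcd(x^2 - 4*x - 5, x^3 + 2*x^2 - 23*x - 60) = x - 5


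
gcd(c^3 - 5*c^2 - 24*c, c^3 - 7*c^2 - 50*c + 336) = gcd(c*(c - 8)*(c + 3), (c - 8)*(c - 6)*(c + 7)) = c - 8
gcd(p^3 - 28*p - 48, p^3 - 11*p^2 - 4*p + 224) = p + 4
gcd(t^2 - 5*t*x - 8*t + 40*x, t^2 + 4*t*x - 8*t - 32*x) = t - 8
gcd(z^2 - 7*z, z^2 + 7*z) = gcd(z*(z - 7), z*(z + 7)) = z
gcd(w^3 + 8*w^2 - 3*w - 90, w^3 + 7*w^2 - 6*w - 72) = w^2 + 3*w - 18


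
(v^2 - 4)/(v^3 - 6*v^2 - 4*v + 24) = 1/(v - 6)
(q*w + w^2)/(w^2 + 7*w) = (q + w)/(w + 7)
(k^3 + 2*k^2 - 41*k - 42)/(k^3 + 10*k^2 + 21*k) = (k^2 - 5*k - 6)/(k*(k + 3))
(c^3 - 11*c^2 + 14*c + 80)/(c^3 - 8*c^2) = 1 - 3/c - 10/c^2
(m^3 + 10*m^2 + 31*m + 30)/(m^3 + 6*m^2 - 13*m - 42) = (m^2 + 8*m + 15)/(m^2 + 4*m - 21)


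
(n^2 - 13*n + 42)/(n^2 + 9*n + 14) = (n^2 - 13*n + 42)/(n^2 + 9*n + 14)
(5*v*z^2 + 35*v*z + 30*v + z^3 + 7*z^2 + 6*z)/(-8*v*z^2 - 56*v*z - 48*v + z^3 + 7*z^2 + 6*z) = (5*v + z)/(-8*v + z)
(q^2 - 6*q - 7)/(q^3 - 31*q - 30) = (q - 7)/(q^2 - q - 30)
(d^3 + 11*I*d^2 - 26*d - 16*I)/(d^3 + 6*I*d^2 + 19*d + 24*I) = (d + 2*I)/(d - 3*I)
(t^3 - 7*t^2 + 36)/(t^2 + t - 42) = (t^2 - t - 6)/(t + 7)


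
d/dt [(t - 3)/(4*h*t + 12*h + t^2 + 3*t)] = (4*h*t + 12*h + t^2 + 3*t - (t - 3)*(4*h + 2*t + 3))/(4*h*t + 12*h + t^2 + 3*t)^2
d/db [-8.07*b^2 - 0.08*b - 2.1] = -16.14*b - 0.08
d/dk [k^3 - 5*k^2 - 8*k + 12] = 3*k^2 - 10*k - 8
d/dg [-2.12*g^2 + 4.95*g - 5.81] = 4.95 - 4.24*g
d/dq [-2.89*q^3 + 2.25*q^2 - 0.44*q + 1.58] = -8.67*q^2 + 4.5*q - 0.44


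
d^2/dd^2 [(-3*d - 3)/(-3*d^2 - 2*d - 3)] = 6*(4*(d + 1)*(3*d + 1)^2 - (9*d + 5)*(3*d^2 + 2*d + 3))/(3*d^2 + 2*d + 3)^3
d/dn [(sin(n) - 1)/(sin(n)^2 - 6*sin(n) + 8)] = (2*sin(n) + cos(n)^2 + 1)*cos(n)/(sin(n)^2 - 6*sin(n) + 8)^2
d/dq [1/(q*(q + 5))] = (-2*q - 5)/(q^2*(q^2 + 10*q + 25))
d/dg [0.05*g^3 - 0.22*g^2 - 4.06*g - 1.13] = 0.15*g^2 - 0.44*g - 4.06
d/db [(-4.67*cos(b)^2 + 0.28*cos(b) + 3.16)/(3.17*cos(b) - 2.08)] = (14.8039*cos(b)^2 - 19.4272*cos(b) + 10.5996)*sin(b)/(10.0489*cos(b)^2 - 13.1872*cos(b) + 4.3264)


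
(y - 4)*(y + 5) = y^2 + y - 20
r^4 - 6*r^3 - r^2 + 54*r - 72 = (r - 4)*(r - 3)*(r - 2)*(r + 3)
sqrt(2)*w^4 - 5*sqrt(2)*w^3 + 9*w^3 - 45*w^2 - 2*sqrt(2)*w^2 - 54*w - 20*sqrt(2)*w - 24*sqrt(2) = (w - 6)*(w + 1)*(w + 4*sqrt(2))*(sqrt(2)*w + 1)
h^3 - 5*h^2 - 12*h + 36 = (h - 6)*(h - 2)*(h + 3)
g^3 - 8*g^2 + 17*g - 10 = (g - 5)*(g - 2)*(g - 1)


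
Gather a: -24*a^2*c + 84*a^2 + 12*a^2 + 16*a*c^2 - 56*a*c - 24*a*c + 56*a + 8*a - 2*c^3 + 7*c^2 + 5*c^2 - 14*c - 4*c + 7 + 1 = a^2*(96 - 24*c) + a*(16*c^2 - 80*c + 64) - 2*c^3 + 12*c^2 - 18*c + 8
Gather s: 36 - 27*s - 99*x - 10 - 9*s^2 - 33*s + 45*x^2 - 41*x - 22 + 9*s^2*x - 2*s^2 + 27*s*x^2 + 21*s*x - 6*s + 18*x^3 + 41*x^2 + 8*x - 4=s^2*(9*x - 11) + s*(27*x^2 + 21*x - 66) + 18*x^3 + 86*x^2 - 132*x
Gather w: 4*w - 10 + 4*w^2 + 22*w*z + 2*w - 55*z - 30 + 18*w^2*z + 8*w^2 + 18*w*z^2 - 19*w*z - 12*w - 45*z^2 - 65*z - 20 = w^2*(18*z + 12) + w*(18*z^2 + 3*z - 6) - 45*z^2 - 120*z - 60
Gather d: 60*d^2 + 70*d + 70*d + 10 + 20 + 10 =60*d^2 + 140*d + 40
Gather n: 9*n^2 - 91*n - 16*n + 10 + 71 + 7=9*n^2 - 107*n + 88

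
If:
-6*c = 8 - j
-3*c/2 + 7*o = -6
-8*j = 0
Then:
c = -4/3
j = 0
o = -8/7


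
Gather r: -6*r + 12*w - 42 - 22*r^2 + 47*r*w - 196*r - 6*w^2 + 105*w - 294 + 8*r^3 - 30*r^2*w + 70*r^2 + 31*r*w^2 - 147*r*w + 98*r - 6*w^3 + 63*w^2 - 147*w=8*r^3 + r^2*(48 - 30*w) + r*(31*w^2 - 100*w - 104) - 6*w^3 + 57*w^2 - 30*w - 336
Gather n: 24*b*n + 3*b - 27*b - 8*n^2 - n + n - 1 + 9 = 24*b*n - 24*b - 8*n^2 + 8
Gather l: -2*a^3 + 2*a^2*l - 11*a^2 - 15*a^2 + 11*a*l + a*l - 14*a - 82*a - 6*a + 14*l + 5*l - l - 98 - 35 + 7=-2*a^3 - 26*a^2 - 102*a + l*(2*a^2 + 12*a + 18) - 126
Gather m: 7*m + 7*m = 14*m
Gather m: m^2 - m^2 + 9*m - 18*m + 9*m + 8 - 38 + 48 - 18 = 0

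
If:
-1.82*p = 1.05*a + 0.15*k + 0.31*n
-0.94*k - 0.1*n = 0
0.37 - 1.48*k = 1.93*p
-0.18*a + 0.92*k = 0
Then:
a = -1.48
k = -0.29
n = 2.72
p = 0.41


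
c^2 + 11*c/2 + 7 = (c + 2)*(c + 7/2)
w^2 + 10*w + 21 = (w + 3)*(w + 7)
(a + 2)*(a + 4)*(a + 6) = a^3 + 12*a^2 + 44*a + 48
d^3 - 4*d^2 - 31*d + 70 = (d - 7)*(d - 2)*(d + 5)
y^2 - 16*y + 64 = (y - 8)^2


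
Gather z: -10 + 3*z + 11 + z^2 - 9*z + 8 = z^2 - 6*z + 9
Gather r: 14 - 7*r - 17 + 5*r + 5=2 - 2*r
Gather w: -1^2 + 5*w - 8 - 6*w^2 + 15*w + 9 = -6*w^2 + 20*w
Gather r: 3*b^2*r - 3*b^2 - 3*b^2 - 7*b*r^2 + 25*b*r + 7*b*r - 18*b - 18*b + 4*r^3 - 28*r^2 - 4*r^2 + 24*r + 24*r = -6*b^2 - 36*b + 4*r^3 + r^2*(-7*b - 32) + r*(3*b^2 + 32*b + 48)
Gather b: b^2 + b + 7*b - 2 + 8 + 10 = b^2 + 8*b + 16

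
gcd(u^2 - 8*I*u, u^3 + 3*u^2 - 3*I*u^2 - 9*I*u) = u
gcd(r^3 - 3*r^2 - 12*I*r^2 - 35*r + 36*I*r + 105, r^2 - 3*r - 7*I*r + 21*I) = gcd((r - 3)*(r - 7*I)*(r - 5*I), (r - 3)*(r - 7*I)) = r^2 + r*(-3 - 7*I) + 21*I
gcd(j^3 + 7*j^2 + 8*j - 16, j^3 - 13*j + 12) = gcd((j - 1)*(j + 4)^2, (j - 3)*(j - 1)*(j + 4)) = j^2 + 3*j - 4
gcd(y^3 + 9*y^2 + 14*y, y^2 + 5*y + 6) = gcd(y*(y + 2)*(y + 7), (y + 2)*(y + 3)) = y + 2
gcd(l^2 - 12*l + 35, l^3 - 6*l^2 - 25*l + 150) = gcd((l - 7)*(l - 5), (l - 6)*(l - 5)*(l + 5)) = l - 5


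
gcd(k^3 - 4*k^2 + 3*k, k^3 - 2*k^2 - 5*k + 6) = k^2 - 4*k + 3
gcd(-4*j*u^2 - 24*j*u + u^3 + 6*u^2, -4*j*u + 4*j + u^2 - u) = -4*j + u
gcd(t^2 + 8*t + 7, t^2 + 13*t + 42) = t + 7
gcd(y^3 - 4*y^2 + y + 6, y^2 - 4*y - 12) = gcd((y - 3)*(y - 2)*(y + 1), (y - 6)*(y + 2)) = 1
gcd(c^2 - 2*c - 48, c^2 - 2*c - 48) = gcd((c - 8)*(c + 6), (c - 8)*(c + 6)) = c^2 - 2*c - 48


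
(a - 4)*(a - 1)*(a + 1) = a^3 - 4*a^2 - a + 4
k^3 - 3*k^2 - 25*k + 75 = (k - 5)*(k - 3)*(k + 5)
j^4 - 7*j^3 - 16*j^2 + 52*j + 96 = (j - 8)*(j - 3)*(j + 2)^2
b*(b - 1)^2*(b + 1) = b^4 - b^3 - b^2 + b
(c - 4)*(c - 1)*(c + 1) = c^3 - 4*c^2 - c + 4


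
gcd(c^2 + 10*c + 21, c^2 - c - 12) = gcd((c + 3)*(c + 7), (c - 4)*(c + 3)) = c + 3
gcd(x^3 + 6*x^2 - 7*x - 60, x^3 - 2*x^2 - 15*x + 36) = x^2 + x - 12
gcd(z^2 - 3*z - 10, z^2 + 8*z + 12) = z + 2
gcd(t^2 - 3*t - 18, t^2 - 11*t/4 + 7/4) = 1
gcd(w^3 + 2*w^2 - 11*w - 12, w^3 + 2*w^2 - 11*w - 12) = w^3 + 2*w^2 - 11*w - 12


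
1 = 1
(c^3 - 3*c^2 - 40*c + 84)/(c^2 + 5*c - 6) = (c^2 - 9*c + 14)/(c - 1)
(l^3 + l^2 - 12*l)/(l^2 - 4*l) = (l^2 + l - 12)/(l - 4)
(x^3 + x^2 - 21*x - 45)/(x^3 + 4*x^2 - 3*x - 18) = (x - 5)/(x - 2)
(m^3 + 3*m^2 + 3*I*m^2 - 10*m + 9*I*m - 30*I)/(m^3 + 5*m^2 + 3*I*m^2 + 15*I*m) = (m - 2)/m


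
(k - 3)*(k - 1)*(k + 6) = k^3 + 2*k^2 - 21*k + 18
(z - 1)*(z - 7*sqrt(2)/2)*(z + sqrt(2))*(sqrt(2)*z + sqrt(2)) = sqrt(2)*z^4 - 5*z^3 - 8*sqrt(2)*z^2 + 5*z + 7*sqrt(2)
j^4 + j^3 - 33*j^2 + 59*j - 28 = (j - 4)*(j - 1)^2*(j + 7)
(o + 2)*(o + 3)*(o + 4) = o^3 + 9*o^2 + 26*o + 24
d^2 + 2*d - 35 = (d - 5)*(d + 7)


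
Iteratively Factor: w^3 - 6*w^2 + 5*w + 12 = (w - 4)*(w^2 - 2*w - 3) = (w - 4)*(w - 3)*(w + 1)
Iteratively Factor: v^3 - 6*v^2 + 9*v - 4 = (v - 1)*(v^2 - 5*v + 4) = (v - 4)*(v - 1)*(v - 1)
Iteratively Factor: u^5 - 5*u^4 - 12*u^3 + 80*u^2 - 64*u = (u - 1)*(u^4 - 4*u^3 - 16*u^2 + 64*u) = (u - 1)*(u + 4)*(u^3 - 8*u^2 + 16*u) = (u - 4)*(u - 1)*(u + 4)*(u^2 - 4*u) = u*(u - 4)*(u - 1)*(u + 4)*(u - 4)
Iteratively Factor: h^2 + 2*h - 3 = (h - 1)*(h + 3)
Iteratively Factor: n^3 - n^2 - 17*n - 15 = (n - 5)*(n^2 + 4*n + 3) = (n - 5)*(n + 3)*(n + 1)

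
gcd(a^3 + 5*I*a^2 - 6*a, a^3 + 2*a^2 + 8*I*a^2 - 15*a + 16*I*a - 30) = a + 3*I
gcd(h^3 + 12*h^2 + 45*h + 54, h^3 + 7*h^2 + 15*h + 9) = h^2 + 6*h + 9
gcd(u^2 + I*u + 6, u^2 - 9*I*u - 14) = u - 2*I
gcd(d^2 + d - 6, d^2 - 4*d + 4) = d - 2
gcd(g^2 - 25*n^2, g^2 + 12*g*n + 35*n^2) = g + 5*n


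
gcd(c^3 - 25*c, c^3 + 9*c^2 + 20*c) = c^2 + 5*c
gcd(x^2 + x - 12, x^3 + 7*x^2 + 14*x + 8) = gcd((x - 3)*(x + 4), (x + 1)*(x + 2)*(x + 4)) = x + 4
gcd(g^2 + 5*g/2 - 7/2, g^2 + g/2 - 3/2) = g - 1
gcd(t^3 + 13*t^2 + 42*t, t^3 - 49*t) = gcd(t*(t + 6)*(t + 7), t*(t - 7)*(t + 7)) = t^2 + 7*t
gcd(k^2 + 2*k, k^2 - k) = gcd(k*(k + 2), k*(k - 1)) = k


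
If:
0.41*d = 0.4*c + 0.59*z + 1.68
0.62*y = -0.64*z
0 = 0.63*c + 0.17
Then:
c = -0.27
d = 1.4390243902439*z + 3.83430120015486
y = -1.03225806451613*z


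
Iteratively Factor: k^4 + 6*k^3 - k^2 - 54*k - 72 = (k + 2)*(k^3 + 4*k^2 - 9*k - 36) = (k + 2)*(k + 3)*(k^2 + k - 12) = (k - 3)*(k + 2)*(k + 3)*(k + 4)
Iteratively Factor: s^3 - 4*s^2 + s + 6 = (s - 2)*(s^2 - 2*s - 3) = (s - 2)*(s + 1)*(s - 3)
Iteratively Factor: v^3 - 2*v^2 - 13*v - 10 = (v - 5)*(v^2 + 3*v + 2) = (v - 5)*(v + 2)*(v + 1)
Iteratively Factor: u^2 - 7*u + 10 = (u - 2)*(u - 5)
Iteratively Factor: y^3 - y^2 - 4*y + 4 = (y + 2)*(y^2 - 3*y + 2) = (y - 1)*(y + 2)*(y - 2)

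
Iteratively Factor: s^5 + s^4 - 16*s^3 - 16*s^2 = (s)*(s^4 + s^3 - 16*s^2 - 16*s) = s*(s + 4)*(s^3 - 3*s^2 - 4*s) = s*(s + 1)*(s + 4)*(s^2 - 4*s) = s^2*(s + 1)*(s + 4)*(s - 4)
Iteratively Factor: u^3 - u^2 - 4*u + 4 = (u - 2)*(u^2 + u - 2) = (u - 2)*(u - 1)*(u + 2)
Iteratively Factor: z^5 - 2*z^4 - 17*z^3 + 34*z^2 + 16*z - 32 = (z - 2)*(z^4 - 17*z^2 + 16) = (z - 4)*(z - 2)*(z^3 + 4*z^2 - z - 4) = (z - 4)*(z - 2)*(z + 4)*(z^2 - 1) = (z - 4)*(z - 2)*(z - 1)*(z + 4)*(z + 1)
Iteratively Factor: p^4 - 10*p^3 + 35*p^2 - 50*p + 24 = (p - 2)*(p^3 - 8*p^2 + 19*p - 12) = (p - 3)*(p - 2)*(p^2 - 5*p + 4) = (p - 3)*(p - 2)*(p - 1)*(p - 4)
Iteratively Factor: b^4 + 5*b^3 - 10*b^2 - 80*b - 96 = (b - 4)*(b^3 + 9*b^2 + 26*b + 24) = (b - 4)*(b + 2)*(b^2 + 7*b + 12) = (b - 4)*(b + 2)*(b + 3)*(b + 4)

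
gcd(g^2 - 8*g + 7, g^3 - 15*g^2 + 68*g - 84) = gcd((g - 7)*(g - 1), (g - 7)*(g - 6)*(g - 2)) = g - 7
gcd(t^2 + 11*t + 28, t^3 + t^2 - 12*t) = t + 4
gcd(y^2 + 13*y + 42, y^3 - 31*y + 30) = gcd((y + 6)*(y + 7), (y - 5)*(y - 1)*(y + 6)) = y + 6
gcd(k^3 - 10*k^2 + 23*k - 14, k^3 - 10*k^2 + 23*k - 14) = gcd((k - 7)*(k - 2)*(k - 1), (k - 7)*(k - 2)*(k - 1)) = k^3 - 10*k^2 + 23*k - 14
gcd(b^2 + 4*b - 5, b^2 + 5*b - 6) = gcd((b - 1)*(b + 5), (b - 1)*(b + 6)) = b - 1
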